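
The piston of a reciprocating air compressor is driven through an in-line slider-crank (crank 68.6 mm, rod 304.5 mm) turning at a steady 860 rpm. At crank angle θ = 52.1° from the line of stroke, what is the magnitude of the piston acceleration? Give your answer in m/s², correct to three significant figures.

312

ω = 2π·860/60 = 90.06 rad/s
x(θ) = r cosθ + √(L² − r² sin²θ); with ω constant, a = ω²·d²x/dθ².
d²x/dθ² = −r cosθ − r²(cos2θ)/√u − r⁴ sin²2θ/(4u^{3/2}),  u = L² − r² sin²θ = 0.0897901 m².
Substituting r = 0.0686 m, L = 0.3045 m, θ = 52.1°: d²x/dθ² = -0.038481 m.
a = ω²·d²x/dθ² = (90.06)²·(-0.038481) = -312.1 m/s²;  |a| = 312.1 m/s².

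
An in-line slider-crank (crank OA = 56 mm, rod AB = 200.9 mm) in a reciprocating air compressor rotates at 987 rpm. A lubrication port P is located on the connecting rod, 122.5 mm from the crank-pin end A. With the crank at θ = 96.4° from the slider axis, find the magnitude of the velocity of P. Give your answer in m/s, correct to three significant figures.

5.64

ω = 103.4 rad/s.  Crank-pin speed |V_A| = rω = 5.7881 m/s, perpendicular to OA.
Rod angle: sinφ = −(r/L) sinθ ⇒ φ = -16.082°; ω_rod = −rω cosθ/√(L²−r²sin²θ) = +3.3423 rad/s.
V_P = V_A + ω_rod × AP, with AP = 0.1225 m along the rod.
Components: V_Px = −rω sinθ − a·ω_rod·sinφ = -5.6386 m/s;  V_Py = rω cosθ + a·ω_rod·cosφ = -0.25178 m/s.
|V_P| = √(V_Px² + V_Py²) = 5.6442 m/s.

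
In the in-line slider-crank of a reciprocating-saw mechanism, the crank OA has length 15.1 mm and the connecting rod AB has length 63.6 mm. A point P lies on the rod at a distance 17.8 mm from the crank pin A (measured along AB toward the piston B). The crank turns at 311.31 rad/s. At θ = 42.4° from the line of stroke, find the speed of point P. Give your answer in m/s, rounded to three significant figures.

4.16

ω = 311.3 rad/s.  Crank-pin speed |V_A| = rω = 4.7008 m/s, perpendicular to OA.
Rod angle: sinφ = −(r/L) sinθ ⇒ φ = -9.212°; ω_rod = −rω cosθ/√(L²−r²sin²θ) = -55.294 rad/s.
V_P = V_A + ω_rod × AP, with AP = 0.0178 m along the rod.
Components: V_Px = −rω sinθ − a·ω_rod·sinφ = -3.3273 m/s;  V_Py = rω cosθ + a·ω_rod·cosφ = +2.4998 m/s.
|V_P| = √(V_Px² + V_Py²) = 4.1617 m/s.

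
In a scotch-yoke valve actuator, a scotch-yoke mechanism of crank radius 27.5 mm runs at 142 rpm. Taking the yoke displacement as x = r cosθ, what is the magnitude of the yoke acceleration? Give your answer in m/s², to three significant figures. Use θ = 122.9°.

3.30

ω = 14.87 rad/s (from 142 rpm).
x = r cosθ ⇒ ẍ = −rω² cosθ (ω constant).
|a| = rω²|cosθ| = 0.0275·(14.87)²·|cos 122.9°| = 3.303 m/s².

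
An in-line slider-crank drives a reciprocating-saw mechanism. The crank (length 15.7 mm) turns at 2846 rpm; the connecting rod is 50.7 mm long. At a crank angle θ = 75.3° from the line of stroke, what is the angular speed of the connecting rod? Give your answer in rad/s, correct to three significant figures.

24.5

ω = 298 rad/s (converted from 2846 rpm).
The rod makes angle φ with the slider axis where L sinφ = r sinθ; differentiating, L cosφ·φ̇ = r ω cosθ.
L cosφ = √(L² − r² sin²θ) = 0.048372 m.
|ω_rod| = r ω |cosθ| / √(L² − r² sin²θ) = 0.0157·298·0.25376/0.048372 = 24.546 rad/s.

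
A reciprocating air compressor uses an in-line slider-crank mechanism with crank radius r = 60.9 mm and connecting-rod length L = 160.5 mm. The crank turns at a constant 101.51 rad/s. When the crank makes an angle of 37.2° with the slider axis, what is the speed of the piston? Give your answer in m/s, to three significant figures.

ω = 101.5 rad/s
For an in-line slider-crank, x = r cosθ + √(L² − r² sin²θ), so v = −rω sinθ·[1 + r cosθ/√(L² − r² sin²θ)].
With r = 0.0609 m, L = 0.1605 m, θ = 37.2°: √(L² − r² sin²θ) = 0.15622 m.
v = −0.0609·101.5·0.60460·[1 + 0.0609·0.79653/0.15622] = -4.8982 m/s.
|v| = 4.8982 m/s.

4.90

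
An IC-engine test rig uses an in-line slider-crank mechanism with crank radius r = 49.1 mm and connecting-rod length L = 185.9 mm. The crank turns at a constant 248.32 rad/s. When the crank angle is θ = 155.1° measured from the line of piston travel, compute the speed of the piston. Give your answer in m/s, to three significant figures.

3.90

ω = 248.3 rad/s
For an in-line slider-crank, x = r cosθ + √(L² − r² sin²θ), so v = −rω sinθ·[1 + r cosθ/√(L² − r² sin²θ)].
With r = 0.0491 m, L = 0.1859 m, θ = 155.1°: √(L² − r² sin²θ) = 0.18475 m.
v = −0.0491·248.3·0.42104·[1 + 0.0491·-0.90704/0.18475] = -3.896 m/s.
|v| = 3.896 m/s.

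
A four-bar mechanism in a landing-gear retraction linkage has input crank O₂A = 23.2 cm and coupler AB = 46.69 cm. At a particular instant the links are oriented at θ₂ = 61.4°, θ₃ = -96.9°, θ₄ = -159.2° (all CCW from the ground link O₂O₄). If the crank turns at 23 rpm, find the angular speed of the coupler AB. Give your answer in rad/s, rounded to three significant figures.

ω₂ = 2.409 rad/s (from 23 rpm).
Differentiating the loop-closure r₂e^{iθ₂}+r₃e^{iθ₃}=r₁+r₄e^{iθ₄} gives r₂ω₂e^{iθ₂}+r₃ω₃e^{iθ₃}=r₄ω₄e^{iθ₄}.
Eliminating the other unknown: ω₃ = r₂ω₂ sin(θ₄−θ₂) / [r₃ sin(θ₃−θ₄)].
Numerator sine = +0.65077; denominator sine = +0.88539.
Result = 0.232·2.409·(+0.65077) / (0.4669·(+0.88539)) = +0.87966 rad/s; magnitude 0.87966 rad/s.

0.880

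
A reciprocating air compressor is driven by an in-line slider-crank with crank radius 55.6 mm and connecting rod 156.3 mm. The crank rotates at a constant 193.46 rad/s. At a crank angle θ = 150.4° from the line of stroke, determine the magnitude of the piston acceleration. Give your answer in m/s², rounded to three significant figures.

1410

ω = 193.5 rad/s
x(θ) = r cosθ + √(L² − r² sin²θ); with ω constant, a = ω²·d²x/dθ².
d²x/dθ² = −r cosθ − r²(cos2θ)/√u − r⁴ sin²2θ/(4u^{3/2}),  u = L² − r² sin²θ = 0.0236755 m².
Substituting r = 0.0556 m, L = 0.1563 m, θ = 150.4°: d²x/dθ² = +0.037573 m.
a = ω²·d²x/dθ² = (193.5)²·(+0.037573) = +1406.2 m/s²;  |a| = 1406.2 m/s².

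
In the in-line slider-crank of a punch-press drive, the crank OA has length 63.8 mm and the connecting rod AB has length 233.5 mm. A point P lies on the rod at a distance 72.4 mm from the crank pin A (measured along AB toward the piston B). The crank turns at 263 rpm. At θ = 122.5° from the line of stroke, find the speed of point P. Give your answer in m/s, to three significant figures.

1.56

ω = 27.54 rad/s.  Crank-pin speed |V_A| = rω = 1.7571 m/s, perpendicular to OA.
Rod angle: sinφ = −(r/L) sinθ ⇒ φ = -13.323°; ω_rod = −rω cosθ/√(L²−r²sin²θ) = +4.1551 rad/s.
V_P = V_A + ω_rod × AP, with AP = 0.0724 m along the rod.
Components: V_Px = −rω sinθ − a·ω_rod·sinφ = -1.4126 m/s;  V_Py = rω cosθ + a·ω_rod·cosφ = -0.65137 m/s.
|V_P| = √(V_Px² + V_Py²) = 1.5556 m/s.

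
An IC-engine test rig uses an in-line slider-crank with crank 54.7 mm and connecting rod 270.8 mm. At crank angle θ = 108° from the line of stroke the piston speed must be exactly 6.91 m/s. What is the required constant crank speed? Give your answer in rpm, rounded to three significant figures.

1350

For an in-line slider-crank, |v_piston| = rω|sinθ|·[1 + r cosθ/√(L² − r² sin²θ)].
With r = 0.0547 m, L = 0.2708 m, θ = 108°: the bracketed kinematic factor |dx/dθ| = 0.048714 m.
ω = v/|dx/dθ| = 6.91/0.048714 = 141.85 rad/s.
N = 60ω/(2π) = 1354.6 rpm.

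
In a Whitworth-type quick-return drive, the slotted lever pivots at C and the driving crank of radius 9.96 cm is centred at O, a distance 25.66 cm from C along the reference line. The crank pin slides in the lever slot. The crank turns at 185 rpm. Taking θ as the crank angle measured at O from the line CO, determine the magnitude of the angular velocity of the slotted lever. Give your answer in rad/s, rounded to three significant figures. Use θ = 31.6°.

5.15

ω = 19.37 rad/s (from 185 rpm).
Crank pin A relative to C: A = (d + r cosθ, r sinθ); lever angle φ = atan2(r sinθ, d + r cosθ).
Differentiating tanφ: φ̇ = rω(d cosθ + r)/(d² + r² + 2dr cosθ).
d² + r² + 2dr cosθ = |CA|² = 0.1193 m²;  d cosθ + r = +0.31815 m.
|ω_lever| = |0.0996·19.37·+0.31815| / 0.1193 = 5.1459 rad/s.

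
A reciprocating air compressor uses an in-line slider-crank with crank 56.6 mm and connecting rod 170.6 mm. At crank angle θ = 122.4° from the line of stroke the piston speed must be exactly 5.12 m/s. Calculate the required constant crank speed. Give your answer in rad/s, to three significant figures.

131

For an in-line slider-crank, |v_piston| = rω|sinθ|·[1 + r cosθ/√(L² − r² sin²θ)].
With r = 0.0566 m, L = 0.1706 m, θ = 122.4°: the bracketed kinematic factor |dx/dθ| = 0.038939 m.
ω = v/|dx/dθ| = 5.12/0.038939 = 131.49 rad/s.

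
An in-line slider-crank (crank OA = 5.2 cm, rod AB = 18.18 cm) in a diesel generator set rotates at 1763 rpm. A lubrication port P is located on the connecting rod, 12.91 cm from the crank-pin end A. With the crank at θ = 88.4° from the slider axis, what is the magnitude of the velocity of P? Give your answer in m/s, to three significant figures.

9.65

ω = 184.6 rad/s.  Crank-pin speed |V_A| = rω = 9.6003 m/s, perpendicular to OA.
Rod angle: sinφ = −(r/L) sinθ ⇒ φ = -16.614°; ω_rod = −rω cosθ/√(L²−r²sin²θ) = -1.5387 rad/s.
V_P = V_A + ω_rod × AP, with AP = 0.1291 m along the rod.
Components: V_Px = −rω sinθ − a·ω_rod·sinφ = -9.6533 m/s;  V_Py = rω cosθ + a·ω_rod·cosφ = +0.077704 m/s.
|V_P| = √(V_Px² + V_Py²) = 9.6537 m/s.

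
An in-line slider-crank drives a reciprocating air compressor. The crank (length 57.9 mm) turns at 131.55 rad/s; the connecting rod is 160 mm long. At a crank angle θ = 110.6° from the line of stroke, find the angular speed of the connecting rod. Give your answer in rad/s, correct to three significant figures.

ω = 131.6 rad/s
The rod makes angle φ with the slider axis where L sinφ = r sinθ; differentiating, L cosφ·φ̇ = r ω cosθ.
L cosφ = √(L² − r² sin²θ) = 0.15054 m.
|ω_rod| = r ω |cosθ| / √(L² − r² sin²θ) = 0.0579·131.6·0.35184/0.15054 = 17.802 rad/s.

17.8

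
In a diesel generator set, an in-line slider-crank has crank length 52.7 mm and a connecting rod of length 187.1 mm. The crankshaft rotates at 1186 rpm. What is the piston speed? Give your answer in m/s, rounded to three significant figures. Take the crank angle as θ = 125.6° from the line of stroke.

ω = 2π·1186/60 = 124.2 rad/s
For an in-line slider-crank, x = r cosθ + √(L² − r² sin²θ), so v = −rω sinθ·[1 + r cosθ/√(L² − r² sin²θ)].
With r = 0.0527 m, L = 0.1871 m, θ = 125.6°: √(L² − r² sin²θ) = 0.18213 m.
v = −0.0527·124.2·0.81310·[1 + 0.0527·-0.58212/0.18213] = -4.4255 m/s.
|v| = 4.4255 m/s.

4.43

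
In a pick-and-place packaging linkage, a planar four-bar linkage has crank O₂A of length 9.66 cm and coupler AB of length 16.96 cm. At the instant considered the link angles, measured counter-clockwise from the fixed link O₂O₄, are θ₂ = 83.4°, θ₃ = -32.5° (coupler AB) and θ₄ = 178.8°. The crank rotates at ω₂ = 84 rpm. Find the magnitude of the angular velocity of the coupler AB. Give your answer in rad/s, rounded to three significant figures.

9.60

ω₂ = 8.796 rad/s (from 84 rpm).
Differentiating the loop-closure r₂e^{iθ₂}+r₃e^{iθ₃}=r₁+r₄e^{iθ₄} gives r₂ω₂e^{iθ₂}+r₃ω₃e^{iθ₃}=r₄ω₄e^{iθ₄}.
Eliminating the other unknown: ω₃ = r₂ω₂ sin(θ₄−θ₂) / [r₃ sin(θ₃−θ₄)].
Numerator sine = +0.99556; denominator sine = +0.51952.
Result = 0.0966·8.796·(+0.99556) / (0.1696·(+0.51952)) = +9.6012 rad/s; magnitude 9.6012 rad/s.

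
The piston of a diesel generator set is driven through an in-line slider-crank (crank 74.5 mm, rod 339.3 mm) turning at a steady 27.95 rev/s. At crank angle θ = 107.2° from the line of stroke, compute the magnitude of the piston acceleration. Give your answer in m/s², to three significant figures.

1100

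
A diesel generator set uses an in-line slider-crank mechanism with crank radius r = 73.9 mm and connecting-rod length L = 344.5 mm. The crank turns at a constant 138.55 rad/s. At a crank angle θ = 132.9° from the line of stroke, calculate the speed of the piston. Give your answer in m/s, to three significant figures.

ω = 138.6 rad/s
For an in-line slider-crank, x = r cosθ + √(L² − r² sin²θ), so v = −rω sinθ·[1 + r cosθ/√(L² − r² sin²θ)].
With r = 0.0739 m, L = 0.3445 m, θ = 132.9°: √(L² − r² sin²θ) = 0.34022 m.
v = −0.0739·138.6·0.73254·[1 + 0.0739·-0.68072/0.34022] = -6.3914 m/s.
|v| = 6.3914 m/s.

6.39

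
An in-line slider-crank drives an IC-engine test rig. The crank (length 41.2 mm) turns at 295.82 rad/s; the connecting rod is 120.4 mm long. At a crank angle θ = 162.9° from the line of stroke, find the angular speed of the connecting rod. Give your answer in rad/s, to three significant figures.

97.2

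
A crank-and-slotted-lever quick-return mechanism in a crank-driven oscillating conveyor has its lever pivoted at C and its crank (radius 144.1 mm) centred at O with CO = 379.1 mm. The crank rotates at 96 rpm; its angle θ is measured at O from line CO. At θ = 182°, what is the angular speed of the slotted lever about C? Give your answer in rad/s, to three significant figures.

ω = 10.05 rad/s (from 96 rpm).
Crank pin A relative to C: A = (d + r cosθ, r sinθ); lever angle φ = atan2(r sinθ, d + r cosθ).
Differentiating tanφ: φ̇ = rω(d cosθ + r)/(d² + r² + 2dr cosθ).
d² + r² + 2dr cosθ = |CA|² = 0.0552916 m²;  d cosθ + r = -0.23477 m.
|ω_lever| = |0.1441·10.05·-0.23477| / 0.0552916 = 6.151 rad/s.

6.15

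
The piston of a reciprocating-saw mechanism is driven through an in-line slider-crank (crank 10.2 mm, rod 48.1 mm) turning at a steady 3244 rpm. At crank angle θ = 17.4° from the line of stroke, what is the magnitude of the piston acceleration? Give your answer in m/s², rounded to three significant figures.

1330

ω = 2π·3244/60 = 339.7 rad/s
x(θ) = r cosθ + √(L² − r² sin²θ); with ω constant, a = ω²·d²x/dθ².
d²x/dθ² = −r cosθ − r²(cos2θ)/√u − r⁴ sin²2θ/(4u^{3/2}),  u = L² − r² sin²θ = 0.00230431 m².
Substituting r = 0.0102 m, L = 0.0481 m, θ = 17.4°: d²x/dθ² = -0.011521 m.
a = ω²·d²x/dθ² = (339.7)²·(-0.011521) = -1329.6 m/s²;  |a| = 1329.6 m/s².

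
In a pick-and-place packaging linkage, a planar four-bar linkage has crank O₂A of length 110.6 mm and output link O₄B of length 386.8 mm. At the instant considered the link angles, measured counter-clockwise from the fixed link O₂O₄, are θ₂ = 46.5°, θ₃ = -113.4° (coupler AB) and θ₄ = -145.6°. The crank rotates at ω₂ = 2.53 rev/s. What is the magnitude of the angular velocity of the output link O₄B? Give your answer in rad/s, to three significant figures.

ω₂ = 15.9 rad/s (from 2.53 rev/s).
Differentiating the loop-closure r₂e^{iθ₂}+r₃e^{iθ₃}=r₁+r₄e^{iθ₄} gives r₂ω₂e^{iθ₂}+r₃ω₃e^{iθ₃}=r₄ω₄e^{iθ₄}.
Eliminating the other unknown: ω₄ = r₂ω₂ sin(θ₂−θ₃) / [r₄ sin(θ₄−θ₃)].
Numerator sine = +0.34366; denominator sine = -0.53288.
Result = 0.1106·15.9·(+0.34366) / (0.3868·(-0.53288)) = -2.9314 rad/s; magnitude 2.9314 rad/s.

2.93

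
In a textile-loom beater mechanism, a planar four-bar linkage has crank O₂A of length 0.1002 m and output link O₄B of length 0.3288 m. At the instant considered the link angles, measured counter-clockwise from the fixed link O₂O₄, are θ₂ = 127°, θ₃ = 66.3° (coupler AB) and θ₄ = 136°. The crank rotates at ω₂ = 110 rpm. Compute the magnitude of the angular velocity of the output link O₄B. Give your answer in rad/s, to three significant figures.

ω₂ = 11.52 rad/s (from 110 rpm).
Differentiating the loop-closure r₂e^{iθ₂}+r₃e^{iθ₃}=r₁+r₄e^{iθ₄} gives r₂ω₂e^{iθ₂}+r₃ω₃e^{iθ₃}=r₄ω₄e^{iθ₄}.
Eliminating the other unknown: ω₄ = r₂ω₂ sin(θ₂−θ₃) / [r₄ sin(θ₄−θ₃)].
Numerator sine = +0.87207; denominator sine = +0.93789.
Result = 0.1002·11.52·(+0.87207) / (0.3288·(+0.93789)) = +3.264 rad/s; magnitude 3.264 rad/s.

3.26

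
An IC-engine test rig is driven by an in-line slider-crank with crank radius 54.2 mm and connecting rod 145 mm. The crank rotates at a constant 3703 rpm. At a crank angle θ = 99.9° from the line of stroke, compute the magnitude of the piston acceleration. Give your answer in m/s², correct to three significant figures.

4470

ω = 2π·3703/60 = 387.8 rad/s
x(θ) = r cosθ + √(L² − r² sin²θ); with ω constant, a = ω²·d²x/dθ².
d²x/dθ² = −r cosθ − r²(cos2θ)/√u − r⁴ sin²2θ/(4u^{3/2}),  u = L² − r² sin²θ = 0.0181742 m².
Substituting r = 0.0542 m, L = 0.145 m, θ = 99.9°: d²x/dθ² = +0.02972 m.
a = ω²·d²x/dθ² = (387.8)²·(+0.02972) = +4469 m/s²;  |a| = 4469 m/s².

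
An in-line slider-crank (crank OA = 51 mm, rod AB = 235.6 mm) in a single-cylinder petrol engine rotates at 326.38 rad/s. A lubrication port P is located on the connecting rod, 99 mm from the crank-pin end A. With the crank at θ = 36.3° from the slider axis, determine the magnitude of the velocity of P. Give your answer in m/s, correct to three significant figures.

13.1

ω = 326.4 rad/s.  Crank-pin speed |V_A| = rω = 16.645 m/s, perpendicular to OA.
Rod angle: sinφ = −(r/L) sinθ ⇒ φ = -7.363°; ω_rod = −rω cosθ/√(L²−r²sin²θ) = -57.413 rad/s.
V_P = V_A + ω_rod × AP, with AP = 0.099 m along the rod.
Components: V_Px = −rω sinθ − a·ω_rod·sinφ = -10.583 m/s;  V_Py = rω cosθ + a·ω_rod·cosφ = +7.778 m/s.
|V_P| = √(V_Px² + V_Py²) = 13.134 m/s.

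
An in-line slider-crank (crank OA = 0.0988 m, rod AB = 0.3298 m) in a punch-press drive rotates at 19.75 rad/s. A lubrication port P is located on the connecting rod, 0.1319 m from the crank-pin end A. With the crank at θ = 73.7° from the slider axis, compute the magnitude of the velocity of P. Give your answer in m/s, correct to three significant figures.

ω = 19.75 rad/s.  Crank-pin speed |V_A| = rω = 1.9513 m/s, perpendicular to OA.
Rod angle: sinφ = −(r/L) sinθ ⇒ φ = -16.710°; ω_rod = −rω cosθ/√(L²−r²sin²θ) = -1.7338 rad/s.
V_P = V_A + ω_rod × AP, with AP = 0.1319 m along the rod.
Components: V_Px = −rω sinθ − a·ω_rod·sinφ = -1.9386 m/s;  V_Py = rω cosθ + a·ω_rod·cosφ = +0.32863 m/s.
|V_P| = √(V_Px² + V_Py²) = 1.9663 m/s.

1.97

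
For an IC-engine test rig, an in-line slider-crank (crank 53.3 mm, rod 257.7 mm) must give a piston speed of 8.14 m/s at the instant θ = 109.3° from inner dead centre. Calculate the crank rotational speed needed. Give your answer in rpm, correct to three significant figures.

For an in-line slider-crank, |v_piston| = rω|sinθ|·[1 + r cosθ/√(L² − r² sin²θ)].
With r = 0.0533 m, L = 0.2577 m, θ = 109.3°: the bracketed kinematic factor |dx/dθ| = 0.046798 m.
ω = v/|dx/dθ| = 8.14/0.046798 = 173.94 rad/s.
N = 60ω/(2π) = 1661 rpm.

1660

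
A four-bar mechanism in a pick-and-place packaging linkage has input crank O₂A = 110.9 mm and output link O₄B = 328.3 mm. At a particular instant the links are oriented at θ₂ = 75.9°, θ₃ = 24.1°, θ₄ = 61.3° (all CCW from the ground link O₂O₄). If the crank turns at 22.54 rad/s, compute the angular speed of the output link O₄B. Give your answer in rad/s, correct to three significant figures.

9.90

ω₂ = 22.54 rad/s
Differentiating the loop-closure r₂e^{iθ₂}+r₃e^{iθ₃}=r₁+r₄e^{iθ₄} gives r₂ω₂e^{iθ₂}+r₃ω₃e^{iθ₃}=r₄ω₄e^{iθ₄}.
Eliminating the other unknown: ω₄ = r₂ω₂ sin(θ₂−θ₃) / [r₄ sin(θ₄−θ₃)].
Numerator sine = +0.78586; denominator sine = +0.60460.
Result = 0.1109·22.54·(+0.78586) / (0.3283·(+0.60460)) = +9.8967 rad/s; magnitude 9.8967 rad/s.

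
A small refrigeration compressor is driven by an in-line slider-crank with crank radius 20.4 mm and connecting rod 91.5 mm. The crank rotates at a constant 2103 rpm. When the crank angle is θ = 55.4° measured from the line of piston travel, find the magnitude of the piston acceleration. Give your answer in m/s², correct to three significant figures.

ω = 2π·2103/60 = 220.2 rad/s
x(θ) = r cosθ + √(L² − r² sin²θ); with ω constant, a = ω²·d²x/dθ².
d²x/dθ² = −r cosθ − r²(cos2θ)/√u − r⁴ sin²2θ/(4u^{3/2}),  u = L² − r² sin²θ = 0.00809028 m².
Substituting r = 0.0204 m, L = 0.0915 m, θ = 55.4°: d²x/dθ² = -0.009993 m.
a = ω²·d²x/dθ² = (220.2)²·(-0.009993) = -484.65 m/s²;  |a| = 484.65 m/s².

485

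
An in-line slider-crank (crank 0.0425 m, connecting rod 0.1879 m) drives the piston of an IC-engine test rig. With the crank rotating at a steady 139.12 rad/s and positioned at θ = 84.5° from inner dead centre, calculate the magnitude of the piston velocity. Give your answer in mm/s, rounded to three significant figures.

6020

ω = 139.1 rad/s
For an in-line slider-crank, x = r cosθ + √(L² − r² sin²θ), so v = −rω sinθ·[1 + r cosθ/√(L² − r² sin²θ)].
With r = 0.0425 m, L = 0.1879 m, θ = 84.5°: √(L² − r² sin²θ) = 0.18308 m.
v = −0.0425·139.1·0.99540·[1 + 0.0425·0.09585/0.18308] = -6.0163 m/s.
|v| = 6.0163 m/s = 6016.3 mm/s.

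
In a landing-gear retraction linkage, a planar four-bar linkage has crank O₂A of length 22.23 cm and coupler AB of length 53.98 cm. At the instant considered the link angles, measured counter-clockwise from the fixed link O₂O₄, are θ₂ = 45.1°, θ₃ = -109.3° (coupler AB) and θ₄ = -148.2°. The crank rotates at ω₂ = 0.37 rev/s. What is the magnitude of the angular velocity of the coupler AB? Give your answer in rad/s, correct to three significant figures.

0.351

ω₂ = 2.325 rad/s (from 0.37 rev/s).
Differentiating the loop-closure r₂e^{iθ₂}+r₃e^{iθ₃}=r₁+r₄e^{iθ₄} gives r₂ω₂e^{iθ₂}+r₃ω₃e^{iθ₃}=r₄ω₄e^{iθ₄}.
Eliminating the other unknown: ω₃ = r₂ω₂ sin(θ₄−θ₂) / [r₃ sin(θ₃−θ₄)].
Numerator sine = +0.23005; denominator sine = +0.62796.
Result = 0.2223·2.325·(+0.23005) / (0.5398·(+0.62796)) = +0.35073 rad/s; magnitude 0.35073 rad/s.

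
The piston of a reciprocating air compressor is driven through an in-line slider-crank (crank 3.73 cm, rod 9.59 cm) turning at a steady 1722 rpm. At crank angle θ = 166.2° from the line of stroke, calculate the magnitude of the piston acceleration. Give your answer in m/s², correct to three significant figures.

754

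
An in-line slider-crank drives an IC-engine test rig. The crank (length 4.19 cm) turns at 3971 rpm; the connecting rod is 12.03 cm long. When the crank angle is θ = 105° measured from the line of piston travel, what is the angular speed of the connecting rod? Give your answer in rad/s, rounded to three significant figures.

ω = 415.8 rad/s (converted from 3971 rpm).
The rod makes angle φ with the slider axis where L sinφ = r sinθ; differentiating, L cosφ·φ̇ = r ω cosθ.
L cosφ = √(L² − r² sin²θ) = 0.11329 m.
|ω_rod| = r ω |cosθ| / √(L² − r² sin²θ) = 0.0419·415.8·0.25882/0.11329 = 39.807 rad/s.

39.8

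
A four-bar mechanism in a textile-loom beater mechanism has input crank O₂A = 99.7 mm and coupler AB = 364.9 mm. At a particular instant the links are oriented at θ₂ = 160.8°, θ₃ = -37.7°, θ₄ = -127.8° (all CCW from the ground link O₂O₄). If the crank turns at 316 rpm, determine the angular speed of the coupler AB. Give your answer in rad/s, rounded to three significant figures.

8.57

ω₂ = 33.09 rad/s (from 316 rpm).
Differentiating the loop-closure r₂e^{iθ₂}+r₃e^{iθ₃}=r₁+r₄e^{iθ₄} gives r₂ω₂e^{iθ₂}+r₃ω₃e^{iθ₃}=r₄ω₄e^{iθ₄}.
Eliminating the other unknown: ω₃ = r₂ω₂ sin(θ₄−θ₂) / [r₃ sin(θ₃−θ₄)].
Numerator sine = +0.94777; denominator sine = +1.00000.
Result = 0.0997·33.09·(+0.94777) / (0.3649·(+1.00000)) = +8.5692 rad/s; magnitude 8.5692 rad/s.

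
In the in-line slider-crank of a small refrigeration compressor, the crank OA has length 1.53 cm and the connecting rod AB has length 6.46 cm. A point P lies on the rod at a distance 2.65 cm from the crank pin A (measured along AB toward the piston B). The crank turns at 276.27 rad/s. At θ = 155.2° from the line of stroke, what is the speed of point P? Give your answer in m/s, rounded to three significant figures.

ω = 276.3 rad/s.  Crank-pin speed |V_A| = rω = 4.2269 m/s, perpendicular to OA.
Rod angle: sinφ = −(r/L) sinθ ⇒ φ = -5.701°; ω_rod = −rω cosθ/√(L²−r²sin²θ) = +59.693 rad/s.
V_P = V_A + ω_rod × AP, with AP = 0.0265 m along the rod.
Components: V_Px = −rω sinθ − a·ω_rod·sinφ = -1.6158 m/s;  V_Py = rω cosθ + a·ω_rod·cosφ = -2.2631 m/s.
|V_P| = √(V_Px² + V_Py²) = 2.7807 m/s.

2.78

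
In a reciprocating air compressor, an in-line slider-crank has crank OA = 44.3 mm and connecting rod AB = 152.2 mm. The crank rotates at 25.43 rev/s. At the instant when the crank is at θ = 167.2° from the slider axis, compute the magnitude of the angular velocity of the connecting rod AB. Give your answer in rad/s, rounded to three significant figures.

ω = 159.8 rad/s (converted from 25.43 rev/s).
The rod makes angle φ with the slider axis where L sinφ = r sinθ; differentiating, L cosφ·φ̇ = r ω cosθ.
L cosφ = √(L² − r² sin²θ) = 0.15188 m.
|ω_rod| = r ω |cosθ| / √(L² − r² sin²θ) = 0.0443·159.8·0.97515/0.15188 = 45.446 rad/s.

45.4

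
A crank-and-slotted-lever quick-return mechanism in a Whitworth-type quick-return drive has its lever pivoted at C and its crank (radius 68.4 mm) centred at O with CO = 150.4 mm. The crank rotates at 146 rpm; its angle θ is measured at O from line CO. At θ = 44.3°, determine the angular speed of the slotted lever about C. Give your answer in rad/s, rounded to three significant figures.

ω = 15.29 rad/s (from 146 rpm).
Crank pin A relative to C: A = (d + r cosθ, r sinθ); lever angle φ = atan2(r sinθ, d + r cosθ).
Differentiating tanφ: φ̇ = rω(d cosθ + r)/(d² + r² + 2dr cosθ).
d² + r² + 2dr cosθ = |CA|² = 0.0420239 m²;  d cosθ + r = +0.17604 m.
|ω_lever| = |0.0684·15.29·+0.17604| / 0.0420239 = 4.3808 rad/s.

4.38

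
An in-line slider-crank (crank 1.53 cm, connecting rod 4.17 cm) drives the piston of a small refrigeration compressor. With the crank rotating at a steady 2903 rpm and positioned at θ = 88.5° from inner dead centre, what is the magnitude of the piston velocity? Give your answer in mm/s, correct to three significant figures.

ω = 2π·2903/60 = 304 rad/s
For an in-line slider-crank, x = r cosθ + √(L² − r² sin²θ), so v = −rω sinθ·[1 + r cosθ/√(L² − r² sin²θ)].
With r = 0.0153 m, L = 0.0417 m, θ = 88.5°: √(L² − r² sin²θ) = 0.038794 m.
v = −0.0153·304·0.99966·[1 + 0.0153·0.02618/0.038794] = -4.6976 m/s.
|v| = 4.6976 m/s = 4697.6 mm/s.

4700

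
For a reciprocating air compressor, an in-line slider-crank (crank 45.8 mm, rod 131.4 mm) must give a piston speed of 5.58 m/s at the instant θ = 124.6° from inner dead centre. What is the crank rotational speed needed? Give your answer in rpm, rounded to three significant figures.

1780

For an in-line slider-crank, |v_piston| = rω|sinθ|·[1 + r cosθ/√(L² − r² sin²θ)].
With r = 0.0458 m, L = 0.1314 m, θ = 124.6°: the bracketed kinematic factor |dx/dθ| = 0.029911 m.
ω = v/|dx/dθ| = 5.58/0.029911 = 186.56 rad/s.
N = 60ω/(2π) = 1781.5 rpm.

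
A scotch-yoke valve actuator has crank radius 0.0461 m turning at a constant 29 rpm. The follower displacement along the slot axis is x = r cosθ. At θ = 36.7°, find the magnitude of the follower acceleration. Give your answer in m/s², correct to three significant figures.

ω = 3.037 rad/s (from 29 rpm).
x = r cosθ ⇒ ẍ = −rω² cosθ (ω constant).
|a| = rω²|cosθ| = 0.0461·(3.037)²·|cos 36.7°| = 0.34088 m/s².

0.341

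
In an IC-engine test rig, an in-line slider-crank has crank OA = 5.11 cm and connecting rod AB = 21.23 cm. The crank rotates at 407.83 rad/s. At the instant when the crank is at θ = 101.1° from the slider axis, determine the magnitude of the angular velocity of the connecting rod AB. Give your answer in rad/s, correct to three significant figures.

ω = 407.8 rad/s
The rod makes angle φ with the slider axis where L sinφ = r sinθ; differentiating, L cosφ·φ̇ = r ω cosθ.
L cosφ = √(L² − r² sin²θ) = 0.20629 m.
|ω_rod| = r ω |cosθ| / √(L² − r² sin²θ) = 0.0511·407.8·0.19252/0.20629 = 19.449 rad/s.

19.4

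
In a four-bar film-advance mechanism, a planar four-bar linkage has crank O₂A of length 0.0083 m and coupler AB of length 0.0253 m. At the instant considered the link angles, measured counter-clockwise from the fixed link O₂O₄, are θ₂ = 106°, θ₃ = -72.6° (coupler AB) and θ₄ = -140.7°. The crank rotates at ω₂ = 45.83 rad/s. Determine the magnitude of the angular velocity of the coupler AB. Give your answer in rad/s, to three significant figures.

14.9

ω₂ = 45.83 rad/s
Differentiating the loop-closure r₂e^{iθ₂}+r₃e^{iθ₃}=r₁+r₄e^{iθ₄} gives r₂ω₂e^{iθ₂}+r₃ω₃e^{iθ₃}=r₄ω₄e^{iθ₄}.
Eliminating the other unknown: ω₃ = r₂ω₂ sin(θ₄−θ₂) / [r₃ sin(θ₃−θ₄)].
Numerator sine = +0.91845; denominator sine = +0.92784.
Result = 0.0083·45.83·(+0.91845) / (0.0253·(+0.92784)) = +14.883 rad/s; magnitude 14.883 rad/s.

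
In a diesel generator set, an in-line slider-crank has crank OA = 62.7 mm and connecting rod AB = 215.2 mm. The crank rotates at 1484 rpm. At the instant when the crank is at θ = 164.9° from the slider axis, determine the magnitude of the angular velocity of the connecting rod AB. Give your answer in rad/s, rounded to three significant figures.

43.8

ω = 155.4 rad/s (converted from 1484 rpm).
The rod makes angle φ with the slider axis where L sinφ = r sinθ; differentiating, L cosφ·φ̇ = r ω cosθ.
L cosφ = √(L² − r² sin²θ) = 0.21458 m.
|ω_rod| = r ω |cosθ| / √(L² − r² sin²θ) = 0.0627·155.4·0.96547/0.21458 = 43.841 rad/s.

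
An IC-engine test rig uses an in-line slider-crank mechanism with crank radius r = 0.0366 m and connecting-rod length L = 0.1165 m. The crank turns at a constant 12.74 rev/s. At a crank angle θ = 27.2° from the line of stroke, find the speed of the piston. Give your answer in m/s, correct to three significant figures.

ω = 2π·12.7 = 80.05 rad/s
For an in-line slider-crank, x = r cosθ + √(L² − r² sin²θ), so v = −rω sinθ·[1 + r cosθ/√(L² − r² sin²θ)].
With r = 0.0366 m, L = 0.1165 m, θ = 27.2°: √(L² − r² sin²θ) = 0.11529 m.
v = −0.0366·80.05·0.45710·[1 + 0.0366·0.88942/0.11529] = -1.7173 m/s.
|v| = 1.7173 m/s.

1.72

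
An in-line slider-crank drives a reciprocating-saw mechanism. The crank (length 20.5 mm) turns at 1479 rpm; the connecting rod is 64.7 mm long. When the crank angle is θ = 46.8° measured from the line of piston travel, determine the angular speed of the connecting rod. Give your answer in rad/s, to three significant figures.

34.5

ω = 154.9 rad/s (converted from 1479 rpm).
The rod makes angle φ with the slider axis where L sinφ = r sinθ; differentiating, L cosφ·φ̇ = r ω cosθ.
L cosφ = √(L² − r² sin²θ) = 0.062951 m.
|ω_rod| = r ω |cosθ| / √(L² − r² sin²θ) = 0.0205·154.9·0.68455/0.062951 = 34.527 rad/s.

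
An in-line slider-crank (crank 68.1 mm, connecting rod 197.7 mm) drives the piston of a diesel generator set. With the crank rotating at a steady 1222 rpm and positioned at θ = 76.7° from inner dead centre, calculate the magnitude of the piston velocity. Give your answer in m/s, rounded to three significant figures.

9.19

ω = 2π·1222/60 = 128 rad/s
For an in-line slider-crank, x = r cosθ + √(L² − r² sin²θ), so v = −rω sinθ·[1 + r cosθ/√(L² − r² sin²θ)].
With r = 0.0681 m, L = 0.1977 m, θ = 76.7°: √(L² − r² sin²θ) = 0.18626 m.
v = −0.0681·128·0.97318·[1 + 0.0681·0.23005/0.18626] = -9.1942 m/s.
|v| = 9.1942 m/s.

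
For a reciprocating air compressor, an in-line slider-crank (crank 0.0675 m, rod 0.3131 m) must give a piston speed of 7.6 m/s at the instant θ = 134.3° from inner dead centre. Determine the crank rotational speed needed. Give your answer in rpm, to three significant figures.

For an in-line slider-crank, |v_piston| = rω|sinθ|·[1 + r cosθ/√(L² − r² sin²θ)].
With r = 0.0675 m, L = 0.3131 m, θ = 134.3°: the bracketed kinematic factor |dx/dθ| = 0.040947 m.
ω = v/|dx/dθ| = 7.6/0.040947 = 185.6 rad/s.
N = 60ω/(2π) = 1772.4 rpm.

1770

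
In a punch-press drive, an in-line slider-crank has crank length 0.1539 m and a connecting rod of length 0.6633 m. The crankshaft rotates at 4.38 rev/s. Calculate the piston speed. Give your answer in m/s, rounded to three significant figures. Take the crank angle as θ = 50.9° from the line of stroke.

ω = 2π·4.38 = 27.52 rad/s
For an in-line slider-crank, x = r cosθ + √(L² − r² sin²θ), so v = −rω sinθ·[1 + r cosθ/√(L² − r² sin²θ)].
With r = 0.1539 m, L = 0.6633 m, θ = 50.9°: √(L² − r² sin²θ) = 0.65246 m.
v = −0.1539·27.52·0.77605·[1 + 0.1539·0.63068/0.65246] = -3.7758 m/s.
|v| = 3.7758 m/s.

3.78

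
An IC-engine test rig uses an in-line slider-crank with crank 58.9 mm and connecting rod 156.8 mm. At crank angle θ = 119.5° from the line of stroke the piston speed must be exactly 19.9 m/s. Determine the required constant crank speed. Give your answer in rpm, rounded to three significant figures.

For an in-line slider-crank, |v_piston| = rω|sinθ|·[1 + r cosθ/√(L² − r² sin²θ)].
With r = 0.0589 m, L = 0.1568 m, θ = 119.5°: the bracketed kinematic factor |dx/dθ| = 0.04123 m.
ω = v/|dx/dθ| = 19.9/0.04123 = 482.66 rad/s.
N = 60ω/(2π) = 4609 rpm.

4610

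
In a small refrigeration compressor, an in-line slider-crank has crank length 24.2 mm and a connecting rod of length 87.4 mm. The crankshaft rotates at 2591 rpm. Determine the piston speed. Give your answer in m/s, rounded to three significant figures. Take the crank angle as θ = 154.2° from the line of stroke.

2.14

ω = 2π·2591/60 = 271.3 rad/s
For an in-line slider-crank, x = r cosθ + √(L² − r² sin²θ), so v = −rω sinθ·[1 + r cosθ/√(L² − r² sin²θ)].
With r = 0.0242 m, L = 0.0874 m, θ = 154.2°: √(L² − r² sin²θ) = 0.086763 m.
v = −0.0242·271.3·0.43523·[1 + 0.0242·-0.90032/0.086763] = -2.1402 m/s.
|v| = 2.1402 m/s.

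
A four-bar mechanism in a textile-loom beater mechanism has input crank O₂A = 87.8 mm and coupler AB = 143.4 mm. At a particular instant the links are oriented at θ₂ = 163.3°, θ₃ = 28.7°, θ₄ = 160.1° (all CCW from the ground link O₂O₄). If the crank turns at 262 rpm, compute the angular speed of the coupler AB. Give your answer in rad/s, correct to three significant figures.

ω₂ = 27.44 rad/s (from 262 rpm).
Differentiating the loop-closure r₂e^{iθ₂}+r₃e^{iθ₃}=r₁+r₄e^{iθ₄} gives r₂ω₂e^{iθ₂}+r₃ω₃e^{iθ₃}=r₄ω₄e^{iθ₄}.
Eliminating the other unknown: ω₃ = r₂ω₂ sin(θ₄−θ₂) / [r₃ sin(θ₃−θ₄)].
Numerator sine = -0.05582; denominator sine = -0.75011.
Result = 0.0878·27.44·(-0.05582) / (0.1434·(-0.75011)) = +1.2501 rad/s; magnitude 1.2501 rad/s.

1.25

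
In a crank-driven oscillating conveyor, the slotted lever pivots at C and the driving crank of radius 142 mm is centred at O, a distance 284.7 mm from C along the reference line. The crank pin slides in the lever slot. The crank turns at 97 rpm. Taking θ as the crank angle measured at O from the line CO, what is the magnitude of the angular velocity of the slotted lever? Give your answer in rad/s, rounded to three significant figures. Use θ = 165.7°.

ω = 10.16 rad/s (from 97 rpm).
Crank pin A relative to C: A = (d + r cosθ, r sinθ); lever angle φ = atan2(r sinθ, d + r cosθ).
Differentiating tanφ: φ̇ = rω(d cosθ + r)/(d² + r² + 2dr cosθ).
d² + r² + 2dr cosθ = |CA|² = 0.0228685 m²;  d cosθ + r = -0.13388 m.
|ω_lever| = |0.142·10.16·-0.13388| / 0.0228685 = 8.4443 rad/s.

8.44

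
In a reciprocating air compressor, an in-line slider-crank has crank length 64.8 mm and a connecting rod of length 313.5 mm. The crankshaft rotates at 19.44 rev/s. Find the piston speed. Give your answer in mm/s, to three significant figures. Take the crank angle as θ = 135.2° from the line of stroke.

ω = 2π·19.4 = 122.1 rad/s
For an in-line slider-crank, x = r cosθ + √(L² − r² sin²θ), so v = −rω sinθ·[1 + r cosθ/√(L² − r² sin²θ)].
With r = 0.0648 m, L = 0.3135 m, θ = 135.2°: √(L² − r² sin²θ) = 0.31016 m.
v = −0.0648·122.1·0.70463·[1 + 0.0648·-0.70957/0.31016] = -4.7504 m/s.
|v| = 4.7504 m/s = 4750.4 mm/s.

4750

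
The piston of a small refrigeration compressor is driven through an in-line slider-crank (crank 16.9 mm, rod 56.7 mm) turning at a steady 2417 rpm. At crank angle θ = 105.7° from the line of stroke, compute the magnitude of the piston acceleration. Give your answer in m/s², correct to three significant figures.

ω = 2π·2417/60 = 253.1 rad/s
x(θ) = r cosθ + √(L² − r² sin²θ); with ω constant, a = ω²·d²x/dθ².
d²x/dθ² = −r cosθ − r²(cos2θ)/√u − r⁴ sin²2θ/(4u^{3/2}),  u = L² − r² sin²θ = 0.00295019 m².
Substituting r = 0.0169 m, L = 0.0567 m, θ = 105.7°: d²x/dθ² = +0.0090269 m.
a = ω²·d²x/dθ² = (253.1)²·(+0.0090269) = +578.29 m/s²;  |a| = 578.29 m/s².

578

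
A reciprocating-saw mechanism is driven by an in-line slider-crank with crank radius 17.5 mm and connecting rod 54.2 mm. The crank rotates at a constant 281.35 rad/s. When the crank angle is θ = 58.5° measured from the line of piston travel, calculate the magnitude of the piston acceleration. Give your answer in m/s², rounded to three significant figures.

523

ω = 281.4 rad/s
x(θ) = r cosθ + √(L² − r² sin²θ); with ω constant, a = ω²·d²x/dθ².
d²x/dθ² = −r cosθ − r²(cos2θ)/√u − r⁴ sin²2θ/(4u^{3/2}),  u = L² − r² sin²θ = 0.002715 m².
Substituting r = 0.0175 m, L = 0.0542 m, θ = 58.5°: d²x/dθ² = -0.006607 m.
a = ω²·d²x/dθ² = (281.4)²·(-0.006607) = -522.99 m/s²;  |a| = 522.99 m/s².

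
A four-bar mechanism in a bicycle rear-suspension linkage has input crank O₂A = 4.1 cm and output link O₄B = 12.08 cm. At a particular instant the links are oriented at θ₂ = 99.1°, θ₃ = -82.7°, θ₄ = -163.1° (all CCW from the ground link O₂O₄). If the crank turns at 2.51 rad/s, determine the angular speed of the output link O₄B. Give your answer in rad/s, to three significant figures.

0.0271

ω₂ = 2.51 rad/s
Differentiating the loop-closure r₂e^{iθ₂}+r₃e^{iθ₃}=r₁+r₄e^{iθ₄} gives r₂ω₂e^{iθ₂}+r₃ω₃e^{iθ₃}=r₄ω₄e^{iθ₄}.
Eliminating the other unknown: ω₄ = r₂ω₂ sin(θ₂−θ₃) / [r₄ sin(θ₄−θ₃)].
Numerator sine = -0.03141; denominator sine = -0.98600.
Result = 0.041·2.51·(-0.03141) / (0.1208·(-0.98600)) = +0.027139 rad/s; magnitude 0.027139 rad/s.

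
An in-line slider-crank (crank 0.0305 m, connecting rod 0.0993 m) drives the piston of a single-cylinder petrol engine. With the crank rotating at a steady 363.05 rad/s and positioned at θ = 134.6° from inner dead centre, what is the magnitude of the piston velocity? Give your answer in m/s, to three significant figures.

ω = 363.1 rad/s
For an in-line slider-crank, x = r cosθ + √(L² − r² sin²θ), so v = −rω sinθ·[1 + r cosθ/√(L² − r² sin²θ)].
With r = 0.0305 m, L = 0.0993 m, θ = 134.6°: √(L² − r² sin²θ) = 0.096896 m.
v = −0.0305·363.1·0.71203·[1 + 0.0305·-0.70215/0.096896] = -6.1417 m/s.
|v| = 6.1417 m/s.

6.14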